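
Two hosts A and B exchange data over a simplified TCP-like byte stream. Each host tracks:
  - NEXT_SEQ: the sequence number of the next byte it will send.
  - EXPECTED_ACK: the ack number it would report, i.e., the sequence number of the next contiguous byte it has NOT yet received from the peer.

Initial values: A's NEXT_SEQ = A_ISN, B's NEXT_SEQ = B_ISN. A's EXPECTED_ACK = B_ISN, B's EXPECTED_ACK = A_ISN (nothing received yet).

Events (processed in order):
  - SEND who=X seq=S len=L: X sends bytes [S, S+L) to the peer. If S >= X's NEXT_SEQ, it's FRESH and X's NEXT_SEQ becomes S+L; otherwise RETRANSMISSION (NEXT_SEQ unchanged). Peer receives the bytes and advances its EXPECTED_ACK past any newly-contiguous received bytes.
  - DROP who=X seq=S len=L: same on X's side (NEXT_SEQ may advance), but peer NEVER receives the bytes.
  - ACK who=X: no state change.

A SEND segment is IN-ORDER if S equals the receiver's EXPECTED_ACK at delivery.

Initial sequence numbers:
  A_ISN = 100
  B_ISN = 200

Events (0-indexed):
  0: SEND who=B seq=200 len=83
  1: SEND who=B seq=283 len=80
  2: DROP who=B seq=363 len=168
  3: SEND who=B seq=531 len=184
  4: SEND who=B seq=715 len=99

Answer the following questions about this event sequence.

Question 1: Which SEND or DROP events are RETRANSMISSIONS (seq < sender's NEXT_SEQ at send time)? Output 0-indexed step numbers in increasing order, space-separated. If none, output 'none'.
Step 0: SEND seq=200 -> fresh
Step 1: SEND seq=283 -> fresh
Step 2: DROP seq=363 -> fresh
Step 3: SEND seq=531 -> fresh
Step 4: SEND seq=715 -> fresh

Answer: none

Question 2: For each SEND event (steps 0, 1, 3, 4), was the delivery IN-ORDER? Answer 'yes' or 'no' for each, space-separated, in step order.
Answer: yes yes no no

Derivation:
Step 0: SEND seq=200 -> in-order
Step 1: SEND seq=283 -> in-order
Step 3: SEND seq=531 -> out-of-order
Step 4: SEND seq=715 -> out-of-order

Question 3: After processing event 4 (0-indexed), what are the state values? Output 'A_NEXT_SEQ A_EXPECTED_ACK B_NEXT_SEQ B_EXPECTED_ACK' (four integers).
After event 0: A_seq=100 A_ack=283 B_seq=283 B_ack=100
After event 1: A_seq=100 A_ack=363 B_seq=363 B_ack=100
After event 2: A_seq=100 A_ack=363 B_seq=531 B_ack=100
After event 3: A_seq=100 A_ack=363 B_seq=715 B_ack=100
After event 4: A_seq=100 A_ack=363 B_seq=814 B_ack=100

100 363 814 100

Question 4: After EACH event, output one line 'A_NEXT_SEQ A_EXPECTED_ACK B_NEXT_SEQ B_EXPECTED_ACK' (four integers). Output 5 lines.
100 283 283 100
100 363 363 100
100 363 531 100
100 363 715 100
100 363 814 100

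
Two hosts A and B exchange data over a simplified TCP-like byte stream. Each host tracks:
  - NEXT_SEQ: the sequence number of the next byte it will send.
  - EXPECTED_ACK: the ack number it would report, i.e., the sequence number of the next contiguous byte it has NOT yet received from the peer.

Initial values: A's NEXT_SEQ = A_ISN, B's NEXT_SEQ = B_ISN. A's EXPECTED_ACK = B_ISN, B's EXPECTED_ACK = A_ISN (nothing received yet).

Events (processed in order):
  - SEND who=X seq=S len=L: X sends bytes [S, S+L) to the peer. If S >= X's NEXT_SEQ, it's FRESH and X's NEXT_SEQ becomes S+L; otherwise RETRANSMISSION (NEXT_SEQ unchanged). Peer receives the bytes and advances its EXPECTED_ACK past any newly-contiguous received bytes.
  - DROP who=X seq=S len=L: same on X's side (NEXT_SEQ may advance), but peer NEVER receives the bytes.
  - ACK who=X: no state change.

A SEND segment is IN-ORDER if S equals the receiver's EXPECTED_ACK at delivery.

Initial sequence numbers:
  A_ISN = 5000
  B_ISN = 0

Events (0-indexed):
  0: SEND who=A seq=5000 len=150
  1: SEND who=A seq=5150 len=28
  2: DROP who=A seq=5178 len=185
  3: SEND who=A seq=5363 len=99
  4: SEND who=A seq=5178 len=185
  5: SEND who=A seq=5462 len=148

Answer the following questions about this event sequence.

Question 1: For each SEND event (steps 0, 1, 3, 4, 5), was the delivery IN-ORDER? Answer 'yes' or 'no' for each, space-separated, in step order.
Answer: yes yes no yes yes

Derivation:
Step 0: SEND seq=5000 -> in-order
Step 1: SEND seq=5150 -> in-order
Step 3: SEND seq=5363 -> out-of-order
Step 4: SEND seq=5178 -> in-order
Step 5: SEND seq=5462 -> in-order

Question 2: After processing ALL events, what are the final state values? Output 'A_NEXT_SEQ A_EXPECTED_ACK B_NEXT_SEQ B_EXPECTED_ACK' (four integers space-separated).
After event 0: A_seq=5150 A_ack=0 B_seq=0 B_ack=5150
After event 1: A_seq=5178 A_ack=0 B_seq=0 B_ack=5178
After event 2: A_seq=5363 A_ack=0 B_seq=0 B_ack=5178
After event 3: A_seq=5462 A_ack=0 B_seq=0 B_ack=5178
After event 4: A_seq=5462 A_ack=0 B_seq=0 B_ack=5462
After event 5: A_seq=5610 A_ack=0 B_seq=0 B_ack=5610

Answer: 5610 0 0 5610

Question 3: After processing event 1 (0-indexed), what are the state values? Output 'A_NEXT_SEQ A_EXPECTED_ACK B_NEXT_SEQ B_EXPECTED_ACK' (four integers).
After event 0: A_seq=5150 A_ack=0 B_seq=0 B_ack=5150
After event 1: A_seq=5178 A_ack=0 B_seq=0 B_ack=5178

5178 0 0 5178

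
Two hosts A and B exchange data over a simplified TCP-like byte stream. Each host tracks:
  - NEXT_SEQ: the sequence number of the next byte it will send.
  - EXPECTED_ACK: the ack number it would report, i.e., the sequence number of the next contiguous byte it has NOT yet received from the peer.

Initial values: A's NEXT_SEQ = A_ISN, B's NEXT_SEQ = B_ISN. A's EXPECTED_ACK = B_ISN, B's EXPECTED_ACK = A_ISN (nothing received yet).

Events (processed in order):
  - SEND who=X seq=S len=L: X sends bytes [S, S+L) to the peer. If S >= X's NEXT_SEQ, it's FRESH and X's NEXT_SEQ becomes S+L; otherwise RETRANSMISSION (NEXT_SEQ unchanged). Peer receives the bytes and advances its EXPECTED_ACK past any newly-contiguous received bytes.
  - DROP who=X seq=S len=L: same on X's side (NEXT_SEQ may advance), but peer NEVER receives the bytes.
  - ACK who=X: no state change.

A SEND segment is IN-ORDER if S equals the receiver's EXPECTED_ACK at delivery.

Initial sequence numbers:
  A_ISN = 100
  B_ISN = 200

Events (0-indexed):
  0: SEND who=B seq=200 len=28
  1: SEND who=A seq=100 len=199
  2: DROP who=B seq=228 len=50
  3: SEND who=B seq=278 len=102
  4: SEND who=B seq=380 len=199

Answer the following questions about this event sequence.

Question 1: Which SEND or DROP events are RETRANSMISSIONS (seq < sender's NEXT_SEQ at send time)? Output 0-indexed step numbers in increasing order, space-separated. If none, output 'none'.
Step 0: SEND seq=200 -> fresh
Step 1: SEND seq=100 -> fresh
Step 2: DROP seq=228 -> fresh
Step 3: SEND seq=278 -> fresh
Step 4: SEND seq=380 -> fresh

Answer: none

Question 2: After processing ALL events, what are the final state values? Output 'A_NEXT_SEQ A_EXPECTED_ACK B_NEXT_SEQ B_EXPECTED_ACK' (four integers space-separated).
After event 0: A_seq=100 A_ack=228 B_seq=228 B_ack=100
After event 1: A_seq=299 A_ack=228 B_seq=228 B_ack=299
After event 2: A_seq=299 A_ack=228 B_seq=278 B_ack=299
After event 3: A_seq=299 A_ack=228 B_seq=380 B_ack=299
After event 4: A_seq=299 A_ack=228 B_seq=579 B_ack=299

Answer: 299 228 579 299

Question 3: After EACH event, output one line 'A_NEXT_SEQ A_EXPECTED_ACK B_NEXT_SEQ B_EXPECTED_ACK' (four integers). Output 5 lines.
100 228 228 100
299 228 228 299
299 228 278 299
299 228 380 299
299 228 579 299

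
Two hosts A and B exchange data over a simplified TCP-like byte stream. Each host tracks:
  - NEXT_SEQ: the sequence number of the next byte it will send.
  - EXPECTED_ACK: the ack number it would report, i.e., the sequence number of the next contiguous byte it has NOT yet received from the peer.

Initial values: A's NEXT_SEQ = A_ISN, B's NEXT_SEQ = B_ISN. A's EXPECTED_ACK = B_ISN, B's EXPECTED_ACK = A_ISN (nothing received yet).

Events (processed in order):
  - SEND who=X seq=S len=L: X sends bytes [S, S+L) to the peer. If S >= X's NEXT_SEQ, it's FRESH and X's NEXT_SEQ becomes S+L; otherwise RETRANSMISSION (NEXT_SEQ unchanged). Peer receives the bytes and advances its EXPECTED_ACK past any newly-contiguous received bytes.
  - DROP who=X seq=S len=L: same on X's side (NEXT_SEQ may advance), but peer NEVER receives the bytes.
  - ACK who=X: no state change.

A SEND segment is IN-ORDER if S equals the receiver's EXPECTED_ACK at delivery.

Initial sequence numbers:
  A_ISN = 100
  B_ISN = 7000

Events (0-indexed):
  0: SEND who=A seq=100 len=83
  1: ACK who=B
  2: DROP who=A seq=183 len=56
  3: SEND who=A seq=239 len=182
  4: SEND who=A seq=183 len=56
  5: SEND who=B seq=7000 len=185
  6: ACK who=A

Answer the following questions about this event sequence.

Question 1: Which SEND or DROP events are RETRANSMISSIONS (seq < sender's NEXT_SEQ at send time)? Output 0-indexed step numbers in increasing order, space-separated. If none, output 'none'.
Answer: 4

Derivation:
Step 0: SEND seq=100 -> fresh
Step 2: DROP seq=183 -> fresh
Step 3: SEND seq=239 -> fresh
Step 4: SEND seq=183 -> retransmit
Step 5: SEND seq=7000 -> fresh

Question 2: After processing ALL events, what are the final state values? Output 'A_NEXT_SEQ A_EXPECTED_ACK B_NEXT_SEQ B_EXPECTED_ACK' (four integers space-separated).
Answer: 421 7185 7185 421

Derivation:
After event 0: A_seq=183 A_ack=7000 B_seq=7000 B_ack=183
After event 1: A_seq=183 A_ack=7000 B_seq=7000 B_ack=183
After event 2: A_seq=239 A_ack=7000 B_seq=7000 B_ack=183
After event 3: A_seq=421 A_ack=7000 B_seq=7000 B_ack=183
After event 4: A_seq=421 A_ack=7000 B_seq=7000 B_ack=421
After event 5: A_seq=421 A_ack=7185 B_seq=7185 B_ack=421
After event 6: A_seq=421 A_ack=7185 B_seq=7185 B_ack=421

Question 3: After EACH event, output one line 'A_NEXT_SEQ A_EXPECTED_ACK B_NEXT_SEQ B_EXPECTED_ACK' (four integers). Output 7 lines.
183 7000 7000 183
183 7000 7000 183
239 7000 7000 183
421 7000 7000 183
421 7000 7000 421
421 7185 7185 421
421 7185 7185 421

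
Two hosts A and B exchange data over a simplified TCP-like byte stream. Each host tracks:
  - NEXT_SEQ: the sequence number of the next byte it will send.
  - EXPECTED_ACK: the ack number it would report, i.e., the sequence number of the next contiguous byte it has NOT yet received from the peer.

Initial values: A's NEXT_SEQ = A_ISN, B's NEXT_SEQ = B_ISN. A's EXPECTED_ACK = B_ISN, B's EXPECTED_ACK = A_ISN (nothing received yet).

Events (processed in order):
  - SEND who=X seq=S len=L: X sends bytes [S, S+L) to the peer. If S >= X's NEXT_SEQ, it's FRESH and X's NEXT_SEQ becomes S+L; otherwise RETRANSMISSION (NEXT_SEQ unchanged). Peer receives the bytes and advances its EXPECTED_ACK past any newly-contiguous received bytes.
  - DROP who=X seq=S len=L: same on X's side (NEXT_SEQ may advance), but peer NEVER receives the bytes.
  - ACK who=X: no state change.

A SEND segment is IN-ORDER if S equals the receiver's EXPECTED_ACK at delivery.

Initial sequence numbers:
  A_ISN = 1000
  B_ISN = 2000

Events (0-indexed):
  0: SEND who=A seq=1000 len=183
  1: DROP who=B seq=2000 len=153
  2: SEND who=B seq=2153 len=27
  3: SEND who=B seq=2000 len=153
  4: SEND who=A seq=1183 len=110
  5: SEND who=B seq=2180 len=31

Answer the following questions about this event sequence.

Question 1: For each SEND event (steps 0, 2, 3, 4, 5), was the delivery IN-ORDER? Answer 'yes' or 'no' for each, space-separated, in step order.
Answer: yes no yes yes yes

Derivation:
Step 0: SEND seq=1000 -> in-order
Step 2: SEND seq=2153 -> out-of-order
Step 3: SEND seq=2000 -> in-order
Step 4: SEND seq=1183 -> in-order
Step 5: SEND seq=2180 -> in-order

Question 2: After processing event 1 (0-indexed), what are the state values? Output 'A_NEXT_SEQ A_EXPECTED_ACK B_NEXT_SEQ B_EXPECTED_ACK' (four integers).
After event 0: A_seq=1183 A_ack=2000 B_seq=2000 B_ack=1183
After event 1: A_seq=1183 A_ack=2000 B_seq=2153 B_ack=1183

1183 2000 2153 1183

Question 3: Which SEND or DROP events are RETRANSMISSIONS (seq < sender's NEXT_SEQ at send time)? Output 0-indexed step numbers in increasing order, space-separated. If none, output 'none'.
Answer: 3

Derivation:
Step 0: SEND seq=1000 -> fresh
Step 1: DROP seq=2000 -> fresh
Step 2: SEND seq=2153 -> fresh
Step 3: SEND seq=2000 -> retransmit
Step 4: SEND seq=1183 -> fresh
Step 5: SEND seq=2180 -> fresh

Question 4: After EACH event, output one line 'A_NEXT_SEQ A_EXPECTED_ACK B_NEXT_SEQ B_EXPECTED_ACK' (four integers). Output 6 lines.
1183 2000 2000 1183
1183 2000 2153 1183
1183 2000 2180 1183
1183 2180 2180 1183
1293 2180 2180 1293
1293 2211 2211 1293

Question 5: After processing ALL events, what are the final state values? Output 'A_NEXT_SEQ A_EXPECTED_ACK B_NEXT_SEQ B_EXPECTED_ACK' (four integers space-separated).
Answer: 1293 2211 2211 1293

Derivation:
After event 0: A_seq=1183 A_ack=2000 B_seq=2000 B_ack=1183
After event 1: A_seq=1183 A_ack=2000 B_seq=2153 B_ack=1183
After event 2: A_seq=1183 A_ack=2000 B_seq=2180 B_ack=1183
After event 3: A_seq=1183 A_ack=2180 B_seq=2180 B_ack=1183
After event 4: A_seq=1293 A_ack=2180 B_seq=2180 B_ack=1293
After event 5: A_seq=1293 A_ack=2211 B_seq=2211 B_ack=1293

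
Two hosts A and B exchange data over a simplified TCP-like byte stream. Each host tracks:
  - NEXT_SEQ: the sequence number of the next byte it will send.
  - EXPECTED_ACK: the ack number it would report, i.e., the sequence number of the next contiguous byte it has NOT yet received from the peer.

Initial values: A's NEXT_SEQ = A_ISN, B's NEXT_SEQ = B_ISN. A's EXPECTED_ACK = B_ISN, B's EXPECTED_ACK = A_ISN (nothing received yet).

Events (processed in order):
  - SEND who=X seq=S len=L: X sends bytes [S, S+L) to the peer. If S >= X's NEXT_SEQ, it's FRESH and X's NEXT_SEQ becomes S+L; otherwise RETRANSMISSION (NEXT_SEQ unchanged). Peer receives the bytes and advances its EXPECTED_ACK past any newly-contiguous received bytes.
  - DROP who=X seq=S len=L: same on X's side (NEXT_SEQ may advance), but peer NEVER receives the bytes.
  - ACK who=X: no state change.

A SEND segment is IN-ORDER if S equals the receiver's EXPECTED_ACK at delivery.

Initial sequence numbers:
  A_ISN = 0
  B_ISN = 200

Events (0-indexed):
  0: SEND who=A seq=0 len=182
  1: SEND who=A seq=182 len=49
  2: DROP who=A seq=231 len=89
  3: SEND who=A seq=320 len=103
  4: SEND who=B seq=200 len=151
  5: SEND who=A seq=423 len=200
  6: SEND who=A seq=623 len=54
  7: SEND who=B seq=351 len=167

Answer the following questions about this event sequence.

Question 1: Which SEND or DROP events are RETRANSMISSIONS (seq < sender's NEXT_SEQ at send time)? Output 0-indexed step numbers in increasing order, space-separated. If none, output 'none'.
Answer: none

Derivation:
Step 0: SEND seq=0 -> fresh
Step 1: SEND seq=182 -> fresh
Step 2: DROP seq=231 -> fresh
Step 3: SEND seq=320 -> fresh
Step 4: SEND seq=200 -> fresh
Step 5: SEND seq=423 -> fresh
Step 6: SEND seq=623 -> fresh
Step 7: SEND seq=351 -> fresh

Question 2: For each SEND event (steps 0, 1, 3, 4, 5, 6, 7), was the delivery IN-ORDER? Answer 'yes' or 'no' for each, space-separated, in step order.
Step 0: SEND seq=0 -> in-order
Step 1: SEND seq=182 -> in-order
Step 3: SEND seq=320 -> out-of-order
Step 4: SEND seq=200 -> in-order
Step 5: SEND seq=423 -> out-of-order
Step 6: SEND seq=623 -> out-of-order
Step 7: SEND seq=351 -> in-order

Answer: yes yes no yes no no yes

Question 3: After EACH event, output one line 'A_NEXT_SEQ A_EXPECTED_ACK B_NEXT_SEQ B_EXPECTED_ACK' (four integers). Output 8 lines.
182 200 200 182
231 200 200 231
320 200 200 231
423 200 200 231
423 351 351 231
623 351 351 231
677 351 351 231
677 518 518 231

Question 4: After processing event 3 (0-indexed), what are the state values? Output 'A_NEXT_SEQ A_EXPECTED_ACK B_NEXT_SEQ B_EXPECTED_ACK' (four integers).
After event 0: A_seq=182 A_ack=200 B_seq=200 B_ack=182
After event 1: A_seq=231 A_ack=200 B_seq=200 B_ack=231
After event 2: A_seq=320 A_ack=200 B_seq=200 B_ack=231
After event 3: A_seq=423 A_ack=200 B_seq=200 B_ack=231

423 200 200 231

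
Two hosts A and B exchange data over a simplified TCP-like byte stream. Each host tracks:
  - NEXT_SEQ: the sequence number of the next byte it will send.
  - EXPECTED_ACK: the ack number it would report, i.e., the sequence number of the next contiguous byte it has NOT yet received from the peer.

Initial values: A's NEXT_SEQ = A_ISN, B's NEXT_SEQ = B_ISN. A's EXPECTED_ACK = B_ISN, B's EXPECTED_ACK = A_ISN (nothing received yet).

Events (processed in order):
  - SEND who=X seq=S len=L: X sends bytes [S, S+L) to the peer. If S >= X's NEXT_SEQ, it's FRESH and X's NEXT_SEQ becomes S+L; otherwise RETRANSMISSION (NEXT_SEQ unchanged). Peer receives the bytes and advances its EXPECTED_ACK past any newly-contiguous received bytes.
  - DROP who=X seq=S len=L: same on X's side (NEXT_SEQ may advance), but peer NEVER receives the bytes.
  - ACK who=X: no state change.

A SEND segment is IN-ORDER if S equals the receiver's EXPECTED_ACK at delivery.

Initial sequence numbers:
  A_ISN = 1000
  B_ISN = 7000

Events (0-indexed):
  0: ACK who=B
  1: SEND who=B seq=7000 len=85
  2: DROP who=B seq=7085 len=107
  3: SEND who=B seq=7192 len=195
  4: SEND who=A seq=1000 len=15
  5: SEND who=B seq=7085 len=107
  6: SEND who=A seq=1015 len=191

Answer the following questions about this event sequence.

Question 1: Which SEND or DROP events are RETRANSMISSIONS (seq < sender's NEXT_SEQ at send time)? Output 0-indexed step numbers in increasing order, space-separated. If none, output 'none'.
Answer: 5

Derivation:
Step 1: SEND seq=7000 -> fresh
Step 2: DROP seq=7085 -> fresh
Step 3: SEND seq=7192 -> fresh
Step 4: SEND seq=1000 -> fresh
Step 5: SEND seq=7085 -> retransmit
Step 6: SEND seq=1015 -> fresh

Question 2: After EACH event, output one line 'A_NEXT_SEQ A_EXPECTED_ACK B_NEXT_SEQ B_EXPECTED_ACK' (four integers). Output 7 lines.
1000 7000 7000 1000
1000 7085 7085 1000
1000 7085 7192 1000
1000 7085 7387 1000
1015 7085 7387 1015
1015 7387 7387 1015
1206 7387 7387 1206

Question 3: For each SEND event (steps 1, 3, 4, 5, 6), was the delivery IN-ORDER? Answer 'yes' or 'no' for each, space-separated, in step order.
Answer: yes no yes yes yes

Derivation:
Step 1: SEND seq=7000 -> in-order
Step 3: SEND seq=7192 -> out-of-order
Step 4: SEND seq=1000 -> in-order
Step 5: SEND seq=7085 -> in-order
Step 6: SEND seq=1015 -> in-order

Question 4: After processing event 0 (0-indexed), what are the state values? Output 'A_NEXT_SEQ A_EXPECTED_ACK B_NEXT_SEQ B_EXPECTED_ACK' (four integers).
After event 0: A_seq=1000 A_ack=7000 B_seq=7000 B_ack=1000

1000 7000 7000 1000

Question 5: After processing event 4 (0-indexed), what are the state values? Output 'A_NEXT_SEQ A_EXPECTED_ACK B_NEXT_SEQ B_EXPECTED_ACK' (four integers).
After event 0: A_seq=1000 A_ack=7000 B_seq=7000 B_ack=1000
After event 1: A_seq=1000 A_ack=7085 B_seq=7085 B_ack=1000
After event 2: A_seq=1000 A_ack=7085 B_seq=7192 B_ack=1000
After event 3: A_seq=1000 A_ack=7085 B_seq=7387 B_ack=1000
After event 4: A_seq=1015 A_ack=7085 B_seq=7387 B_ack=1015

1015 7085 7387 1015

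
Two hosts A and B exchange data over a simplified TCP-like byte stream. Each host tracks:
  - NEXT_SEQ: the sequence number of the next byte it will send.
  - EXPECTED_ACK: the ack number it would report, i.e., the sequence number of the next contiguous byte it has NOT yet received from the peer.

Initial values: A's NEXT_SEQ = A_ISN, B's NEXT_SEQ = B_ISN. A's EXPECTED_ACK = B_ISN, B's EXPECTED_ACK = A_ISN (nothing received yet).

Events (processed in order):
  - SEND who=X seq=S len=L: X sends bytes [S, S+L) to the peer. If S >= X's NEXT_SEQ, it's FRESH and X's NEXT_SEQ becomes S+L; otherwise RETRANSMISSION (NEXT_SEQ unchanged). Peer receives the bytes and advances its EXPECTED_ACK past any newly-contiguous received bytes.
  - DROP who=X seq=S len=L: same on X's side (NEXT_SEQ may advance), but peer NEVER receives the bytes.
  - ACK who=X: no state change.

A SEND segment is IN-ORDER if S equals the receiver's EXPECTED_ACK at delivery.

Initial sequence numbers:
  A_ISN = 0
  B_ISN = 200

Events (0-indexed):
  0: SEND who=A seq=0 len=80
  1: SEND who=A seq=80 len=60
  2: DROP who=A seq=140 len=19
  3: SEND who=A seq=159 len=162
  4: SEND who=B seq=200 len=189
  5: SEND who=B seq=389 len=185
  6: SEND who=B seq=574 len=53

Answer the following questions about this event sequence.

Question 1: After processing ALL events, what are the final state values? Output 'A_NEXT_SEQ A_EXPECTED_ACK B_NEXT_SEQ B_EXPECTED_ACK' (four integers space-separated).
After event 0: A_seq=80 A_ack=200 B_seq=200 B_ack=80
After event 1: A_seq=140 A_ack=200 B_seq=200 B_ack=140
After event 2: A_seq=159 A_ack=200 B_seq=200 B_ack=140
After event 3: A_seq=321 A_ack=200 B_seq=200 B_ack=140
After event 4: A_seq=321 A_ack=389 B_seq=389 B_ack=140
After event 5: A_seq=321 A_ack=574 B_seq=574 B_ack=140
After event 6: A_seq=321 A_ack=627 B_seq=627 B_ack=140

Answer: 321 627 627 140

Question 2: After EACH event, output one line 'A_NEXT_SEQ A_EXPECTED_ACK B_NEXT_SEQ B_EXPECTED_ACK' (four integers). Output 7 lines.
80 200 200 80
140 200 200 140
159 200 200 140
321 200 200 140
321 389 389 140
321 574 574 140
321 627 627 140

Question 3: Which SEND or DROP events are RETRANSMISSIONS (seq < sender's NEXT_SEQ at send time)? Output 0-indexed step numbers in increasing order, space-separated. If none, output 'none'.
Step 0: SEND seq=0 -> fresh
Step 1: SEND seq=80 -> fresh
Step 2: DROP seq=140 -> fresh
Step 3: SEND seq=159 -> fresh
Step 4: SEND seq=200 -> fresh
Step 5: SEND seq=389 -> fresh
Step 6: SEND seq=574 -> fresh

Answer: none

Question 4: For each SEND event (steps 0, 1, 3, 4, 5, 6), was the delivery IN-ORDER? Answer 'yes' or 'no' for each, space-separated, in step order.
Answer: yes yes no yes yes yes

Derivation:
Step 0: SEND seq=0 -> in-order
Step 1: SEND seq=80 -> in-order
Step 3: SEND seq=159 -> out-of-order
Step 4: SEND seq=200 -> in-order
Step 5: SEND seq=389 -> in-order
Step 6: SEND seq=574 -> in-order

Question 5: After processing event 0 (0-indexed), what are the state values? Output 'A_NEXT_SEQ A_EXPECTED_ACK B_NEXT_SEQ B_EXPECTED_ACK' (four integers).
After event 0: A_seq=80 A_ack=200 B_seq=200 B_ack=80

80 200 200 80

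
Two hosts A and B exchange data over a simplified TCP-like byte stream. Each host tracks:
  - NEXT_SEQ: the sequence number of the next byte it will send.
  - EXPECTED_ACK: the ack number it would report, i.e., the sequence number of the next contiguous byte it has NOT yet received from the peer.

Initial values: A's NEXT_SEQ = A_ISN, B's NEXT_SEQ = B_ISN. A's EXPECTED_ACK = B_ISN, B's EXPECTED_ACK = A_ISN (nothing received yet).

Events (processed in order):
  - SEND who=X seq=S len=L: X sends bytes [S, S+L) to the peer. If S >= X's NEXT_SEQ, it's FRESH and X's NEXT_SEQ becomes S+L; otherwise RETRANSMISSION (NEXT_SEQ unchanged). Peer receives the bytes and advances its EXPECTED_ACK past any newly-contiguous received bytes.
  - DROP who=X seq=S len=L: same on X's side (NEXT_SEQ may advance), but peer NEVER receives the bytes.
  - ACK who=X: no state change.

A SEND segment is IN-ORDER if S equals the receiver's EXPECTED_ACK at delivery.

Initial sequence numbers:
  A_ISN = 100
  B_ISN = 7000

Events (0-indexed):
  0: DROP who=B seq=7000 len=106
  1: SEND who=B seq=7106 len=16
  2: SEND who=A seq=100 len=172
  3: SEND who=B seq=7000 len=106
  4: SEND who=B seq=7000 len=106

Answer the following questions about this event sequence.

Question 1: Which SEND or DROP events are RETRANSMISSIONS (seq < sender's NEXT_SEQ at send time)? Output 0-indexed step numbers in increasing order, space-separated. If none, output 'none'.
Answer: 3 4

Derivation:
Step 0: DROP seq=7000 -> fresh
Step 1: SEND seq=7106 -> fresh
Step 2: SEND seq=100 -> fresh
Step 3: SEND seq=7000 -> retransmit
Step 4: SEND seq=7000 -> retransmit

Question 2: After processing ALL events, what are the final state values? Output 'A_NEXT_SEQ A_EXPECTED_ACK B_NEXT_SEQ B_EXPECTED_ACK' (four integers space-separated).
After event 0: A_seq=100 A_ack=7000 B_seq=7106 B_ack=100
After event 1: A_seq=100 A_ack=7000 B_seq=7122 B_ack=100
After event 2: A_seq=272 A_ack=7000 B_seq=7122 B_ack=272
After event 3: A_seq=272 A_ack=7122 B_seq=7122 B_ack=272
After event 4: A_seq=272 A_ack=7122 B_seq=7122 B_ack=272

Answer: 272 7122 7122 272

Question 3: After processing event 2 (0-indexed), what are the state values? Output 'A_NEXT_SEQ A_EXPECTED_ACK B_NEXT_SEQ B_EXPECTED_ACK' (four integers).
After event 0: A_seq=100 A_ack=7000 B_seq=7106 B_ack=100
After event 1: A_seq=100 A_ack=7000 B_seq=7122 B_ack=100
After event 2: A_seq=272 A_ack=7000 B_seq=7122 B_ack=272

272 7000 7122 272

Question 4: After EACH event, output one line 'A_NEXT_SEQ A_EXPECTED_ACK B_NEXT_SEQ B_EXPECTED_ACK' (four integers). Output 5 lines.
100 7000 7106 100
100 7000 7122 100
272 7000 7122 272
272 7122 7122 272
272 7122 7122 272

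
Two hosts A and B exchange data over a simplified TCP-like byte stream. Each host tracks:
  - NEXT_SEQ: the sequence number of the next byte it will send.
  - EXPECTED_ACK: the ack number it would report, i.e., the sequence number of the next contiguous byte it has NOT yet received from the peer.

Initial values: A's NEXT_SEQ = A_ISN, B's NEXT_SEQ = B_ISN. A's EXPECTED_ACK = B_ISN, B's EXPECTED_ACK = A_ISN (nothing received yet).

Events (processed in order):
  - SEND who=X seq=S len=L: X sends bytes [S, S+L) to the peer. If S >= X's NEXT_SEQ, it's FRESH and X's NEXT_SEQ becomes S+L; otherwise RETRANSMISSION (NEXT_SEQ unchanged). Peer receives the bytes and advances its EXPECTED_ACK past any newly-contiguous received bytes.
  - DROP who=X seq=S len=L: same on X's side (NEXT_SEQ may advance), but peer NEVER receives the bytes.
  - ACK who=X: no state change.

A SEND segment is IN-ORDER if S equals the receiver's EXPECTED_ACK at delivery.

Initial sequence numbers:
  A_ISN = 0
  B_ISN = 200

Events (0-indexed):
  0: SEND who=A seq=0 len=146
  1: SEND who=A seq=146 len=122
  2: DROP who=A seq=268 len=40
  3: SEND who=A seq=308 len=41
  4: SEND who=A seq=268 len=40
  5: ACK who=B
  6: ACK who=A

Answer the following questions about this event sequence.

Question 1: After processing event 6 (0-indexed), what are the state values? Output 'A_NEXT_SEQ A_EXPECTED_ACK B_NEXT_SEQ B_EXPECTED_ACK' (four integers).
After event 0: A_seq=146 A_ack=200 B_seq=200 B_ack=146
After event 1: A_seq=268 A_ack=200 B_seq=200 B_ack=268
After event 2: A_seq=308 A_ack=200 B_seq=200 B_ack=268
After event 3: A_seq=349 A_ack=200 B_seq=200 B_ack=268
After event 4: A_seq=349 A_ack=200 B_seq=200 B_ack=349
After event 5: A_seq=349 A_ack=200 B_seq=200 B_ack=349
After event 6: A_seq=349 A_ack=200 B_seq=200 B_ack=349

349 200 200 349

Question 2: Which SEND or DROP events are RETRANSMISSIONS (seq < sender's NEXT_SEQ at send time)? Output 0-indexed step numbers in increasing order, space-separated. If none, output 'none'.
Answer: 4

Derivation:
Step 0: SEND seq=0 -> fresh
Step 1: SEND seq=146 -> fresh
Step 2: DROP seq=268 -> fresh
Step 3: SEND seq=308 -> fresh
Step 4: SEND seq=268 -> retransmit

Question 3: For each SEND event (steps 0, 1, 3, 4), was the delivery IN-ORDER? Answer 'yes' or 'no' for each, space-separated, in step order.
Step 0: SEND seq=0 -> in-order
Step 1: SEND seq=146 -> in-order
Step 3: SEND seq=308 -> out-of-order
Step 4: SEND seq=268 -> in-order

Answer: yes yes no yes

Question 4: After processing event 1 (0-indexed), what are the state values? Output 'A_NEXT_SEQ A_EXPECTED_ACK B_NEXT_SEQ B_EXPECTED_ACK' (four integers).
After event 0: A_seq=146 A_ack=200 B_seq=200 B_ack=146
After event 1: A_seq=268 A_ack=200 B_seq=200 B_ack=268

268 200 200 268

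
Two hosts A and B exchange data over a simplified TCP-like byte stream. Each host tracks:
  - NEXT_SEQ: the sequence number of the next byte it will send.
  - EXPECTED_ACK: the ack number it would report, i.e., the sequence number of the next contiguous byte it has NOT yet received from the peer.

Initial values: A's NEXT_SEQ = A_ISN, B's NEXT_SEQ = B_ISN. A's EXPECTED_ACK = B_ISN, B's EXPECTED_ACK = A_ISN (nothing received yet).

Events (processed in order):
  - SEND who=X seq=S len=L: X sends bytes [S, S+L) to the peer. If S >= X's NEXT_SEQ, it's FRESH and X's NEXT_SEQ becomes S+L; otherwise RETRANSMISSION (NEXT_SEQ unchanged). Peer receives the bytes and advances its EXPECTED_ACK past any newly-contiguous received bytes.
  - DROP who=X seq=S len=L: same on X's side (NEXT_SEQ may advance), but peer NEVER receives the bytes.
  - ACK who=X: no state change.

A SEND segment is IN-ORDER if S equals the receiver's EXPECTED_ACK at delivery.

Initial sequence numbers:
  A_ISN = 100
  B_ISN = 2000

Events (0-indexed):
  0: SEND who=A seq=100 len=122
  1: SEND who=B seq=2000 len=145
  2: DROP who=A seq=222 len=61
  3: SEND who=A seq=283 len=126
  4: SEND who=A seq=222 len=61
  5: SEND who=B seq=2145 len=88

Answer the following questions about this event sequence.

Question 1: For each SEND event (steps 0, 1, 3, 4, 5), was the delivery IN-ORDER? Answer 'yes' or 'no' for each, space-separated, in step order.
Step 0: SEND seq=100 -> in-order
Step 1: SEND seq=2000 -> in-order
Step 3: SEND seq=283 -> out-of-order
Step 4: SEND seq=222 -> in-order
Step 5: SEND seq=2145 -> in-order

Answer: yes yes no yes yes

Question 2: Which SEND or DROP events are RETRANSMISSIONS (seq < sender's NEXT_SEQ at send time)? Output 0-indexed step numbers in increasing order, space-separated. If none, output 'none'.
Answer: 4

Derivation:
Step 0: SEND seq=100 -> fresh
Step 1: SEND seq=2000 -> fresh
Step 2: DROP seq=222 -> fresh
Step 3: SEND seq=283 -> fresh
Step 4: SEND seq=222 -> retransmit
Step 5: SEND seq=2145 -> fresh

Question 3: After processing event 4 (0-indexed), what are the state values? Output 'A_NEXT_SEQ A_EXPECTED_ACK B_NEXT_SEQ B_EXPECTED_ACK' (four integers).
After event 0: A_seq=222 A_ack=2000 B_seq=2000 B_ack=222
After event 1: A_seq=222 A_ack=2145 B_seq=2145 B_ack=222
After event 2: A_seq=283 A_ack=2145 B_seq=2145 B_ack=222
After event 3: A_seq=409 A_ack=2145 B_seq=2145 B_ack=222
After event 4: A_seq=409 A_ack=2145 B_seq=2145 B_ack=409

409 2145 2145 409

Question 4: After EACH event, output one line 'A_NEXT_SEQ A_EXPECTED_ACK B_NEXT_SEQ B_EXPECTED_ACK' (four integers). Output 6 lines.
222 2000 2000 222
222 2145 2145 222
283 2145 2145 222
409 2145 2145 222
409 2145 2145 409
409 2233 2233 409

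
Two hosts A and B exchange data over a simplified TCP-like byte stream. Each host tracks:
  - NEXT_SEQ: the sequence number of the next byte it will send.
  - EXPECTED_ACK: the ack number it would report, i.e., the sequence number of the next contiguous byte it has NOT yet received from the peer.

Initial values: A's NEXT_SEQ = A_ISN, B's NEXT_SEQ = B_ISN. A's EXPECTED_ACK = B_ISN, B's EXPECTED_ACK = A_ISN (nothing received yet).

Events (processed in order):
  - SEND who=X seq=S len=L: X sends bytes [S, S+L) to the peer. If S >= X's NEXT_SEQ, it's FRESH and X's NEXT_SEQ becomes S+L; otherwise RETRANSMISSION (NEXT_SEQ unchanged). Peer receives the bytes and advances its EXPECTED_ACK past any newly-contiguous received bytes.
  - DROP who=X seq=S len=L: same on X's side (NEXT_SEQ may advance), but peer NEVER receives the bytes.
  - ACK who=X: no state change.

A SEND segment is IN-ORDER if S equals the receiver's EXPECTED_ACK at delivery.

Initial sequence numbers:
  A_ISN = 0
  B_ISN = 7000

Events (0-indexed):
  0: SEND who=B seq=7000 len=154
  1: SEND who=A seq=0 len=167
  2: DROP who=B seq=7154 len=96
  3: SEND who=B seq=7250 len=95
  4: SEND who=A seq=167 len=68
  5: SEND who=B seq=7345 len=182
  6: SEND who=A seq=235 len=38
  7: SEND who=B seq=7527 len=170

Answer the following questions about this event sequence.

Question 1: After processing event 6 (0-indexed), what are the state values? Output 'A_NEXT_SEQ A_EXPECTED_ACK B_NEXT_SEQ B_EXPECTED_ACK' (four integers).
After event 0: A_seq=0 A_ack=7154 B_seq=7154 B_ack=0
After event 1: A_seq=167 A_ack=7154 B_seq=7154 B_ack=167
After event 2: A_seq=167 A_ack=7154 B_seq=7250 B_ack=167
After event 3: A_seq=167 A_ack=7154 B_seq=7345 B_ack=167
After event 4: A_seq=235 A_ack=7154 B_seq=7345 B_ack=235
After event 5: A_seq=235 A_ack=7154 B_seq=7527 B_ack=235
After event 6: A_seq=273 A_ack=7154 B_seq=7527 B_ack=273

273 7154 7527 273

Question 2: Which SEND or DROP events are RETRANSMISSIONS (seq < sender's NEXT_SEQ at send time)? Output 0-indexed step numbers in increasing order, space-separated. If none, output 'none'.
Answer: none

Derivation:
Step 0: SEND seq=7000 -> fresh
Step 1: SEND seq=0 -> fresh
Step 2: DROP seq=7154 -> fresh
Step 3: SEND seq=7250 -> fresh
Step 4: SEND seq=167 -> fresh
Step 5: SEND seq=7345 -> fresh
Step 6: SEND seq=235 -> fresh
Step 7: SEND seq=7527 -> fresh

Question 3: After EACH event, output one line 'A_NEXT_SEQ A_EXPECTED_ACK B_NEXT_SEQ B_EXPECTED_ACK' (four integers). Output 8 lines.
0 7154 7154 0
167 7154 7154 167
167 7154 7250 167
167 7154 7345 167
235 7154 7345 235
235 7154 7527 235
273 7154 7527 273
273 7154 7697 273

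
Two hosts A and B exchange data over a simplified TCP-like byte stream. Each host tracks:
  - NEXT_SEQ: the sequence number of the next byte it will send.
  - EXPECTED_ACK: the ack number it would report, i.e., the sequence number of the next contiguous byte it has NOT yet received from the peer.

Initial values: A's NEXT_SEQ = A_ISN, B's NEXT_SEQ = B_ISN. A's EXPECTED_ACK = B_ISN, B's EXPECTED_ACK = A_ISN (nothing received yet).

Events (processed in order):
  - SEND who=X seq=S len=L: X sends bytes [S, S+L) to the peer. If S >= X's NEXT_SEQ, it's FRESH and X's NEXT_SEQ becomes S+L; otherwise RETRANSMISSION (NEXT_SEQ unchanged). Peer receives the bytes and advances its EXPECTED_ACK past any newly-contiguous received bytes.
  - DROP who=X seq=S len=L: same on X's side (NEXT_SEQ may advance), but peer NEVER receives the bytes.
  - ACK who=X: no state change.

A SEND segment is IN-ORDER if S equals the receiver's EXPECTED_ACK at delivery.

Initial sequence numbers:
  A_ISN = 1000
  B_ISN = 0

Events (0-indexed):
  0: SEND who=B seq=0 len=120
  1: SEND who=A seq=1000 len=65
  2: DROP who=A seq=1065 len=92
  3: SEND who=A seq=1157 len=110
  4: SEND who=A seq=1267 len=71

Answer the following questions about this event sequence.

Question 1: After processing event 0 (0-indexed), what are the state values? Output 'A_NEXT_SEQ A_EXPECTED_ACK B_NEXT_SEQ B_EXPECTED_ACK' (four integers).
After event 0: A_seq=1000 A_ack=120 B_seq=120 B_ack=1000

1000 120 120 1000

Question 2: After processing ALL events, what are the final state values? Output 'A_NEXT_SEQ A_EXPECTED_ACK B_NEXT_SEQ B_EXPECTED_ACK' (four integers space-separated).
After event 0: A_seq=1000 A_ack=120 B_seq=120 B_ack=1000
After event 1: A_seq=1065 A_ack=120 B_seq=120 B_ack=1065
After event 2: A_seq=1157 A_ack=120 B_seq=120 B_ack=1065
After event 3: A_seq=1267 A_ack=120 B_seq=120 B_ack=1065
After event 4: A_seq=1338 A_ack=120 B_seq=120 B_ack=1065

Answer: 1338 120 120 1065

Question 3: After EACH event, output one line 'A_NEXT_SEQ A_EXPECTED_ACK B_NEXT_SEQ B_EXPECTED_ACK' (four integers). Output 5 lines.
1000 120 120 1000
1065 120 120 1065
1157 120 120 1065
1267 120 120 1065
1338 120 120 1065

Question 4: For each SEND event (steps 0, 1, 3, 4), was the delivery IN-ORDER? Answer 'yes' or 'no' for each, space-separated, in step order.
Answer: yes yes no no

Derivation:
Step 0: SEND seq=0 -> in-order
Step 1: SEND seq=1000 -> in-order
Step 3: SEND seq=1157 -> out-of-order
Step 4: SEND seq=1267 -> out-of-order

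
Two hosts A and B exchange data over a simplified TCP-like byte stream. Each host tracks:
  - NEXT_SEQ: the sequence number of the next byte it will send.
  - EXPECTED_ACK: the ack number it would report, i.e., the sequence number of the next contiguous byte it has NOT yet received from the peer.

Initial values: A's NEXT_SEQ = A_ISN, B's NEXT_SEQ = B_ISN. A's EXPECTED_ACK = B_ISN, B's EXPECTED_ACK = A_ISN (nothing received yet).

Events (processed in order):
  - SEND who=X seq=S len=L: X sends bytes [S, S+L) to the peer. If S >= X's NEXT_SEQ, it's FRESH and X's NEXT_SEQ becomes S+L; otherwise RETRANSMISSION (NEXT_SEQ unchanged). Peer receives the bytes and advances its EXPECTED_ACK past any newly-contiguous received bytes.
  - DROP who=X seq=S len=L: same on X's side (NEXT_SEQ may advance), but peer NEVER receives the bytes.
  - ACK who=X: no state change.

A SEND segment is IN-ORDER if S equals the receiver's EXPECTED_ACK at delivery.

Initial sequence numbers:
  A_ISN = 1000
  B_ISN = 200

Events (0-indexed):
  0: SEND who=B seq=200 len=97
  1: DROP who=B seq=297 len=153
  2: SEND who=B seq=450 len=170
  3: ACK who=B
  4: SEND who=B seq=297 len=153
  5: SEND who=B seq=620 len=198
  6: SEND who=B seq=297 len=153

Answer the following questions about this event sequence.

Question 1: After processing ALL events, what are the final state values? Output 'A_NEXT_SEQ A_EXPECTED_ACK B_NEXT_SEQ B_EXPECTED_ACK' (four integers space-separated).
After event 0: A_seq=1000 A_ack=297 B_seq=297 B_ack=1000
After event 1: A_seq=1000 A_ack=297 B_seq=450 B_ack=1000
After event 2: A_seq=1000 A_ack=297 B_seq=620 B_ack=1000
After event 3: A_seq=1000 A_ack=297 B_seq=620 B_ack=1000
After event 4: A_seq=1000 A_ack=620 B_seq=620 B_ack=1000
After event 5: A_seq=1000 A_ack=818 B_seq=818 B_ack=1000
After event 6: A_seq=1000 A_ack=818 B_seq=818 B_ack=1000

Answer: 1000 818 818 1000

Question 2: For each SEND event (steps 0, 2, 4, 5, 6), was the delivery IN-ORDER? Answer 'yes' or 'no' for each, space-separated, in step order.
Answer: yes no yes yes no

Derivation:
Step 0: SEND seq=200 -> in-order
Step 2: SEND seq=450 -> out-of-order
Step 4: SEND seq=297 -> in-order
Step 5: SEND seq=620 -> in-order
Step 6: SEND seq=297 -> out-of-order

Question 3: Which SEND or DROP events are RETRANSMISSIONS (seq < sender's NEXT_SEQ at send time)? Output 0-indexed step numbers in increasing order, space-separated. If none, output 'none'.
Answer: 4 6

Derivation:
Step 0: SEND seq=200 -> fresh
Step 1: DROP seq=297 -> fresh
Step 2: SEND seq=450 -> fresh
Step 4: SEND seq=297 -> retransmit
Step 5: SEND seq=620 -> fresh
Step 6: SEND seq=297 -> retransmit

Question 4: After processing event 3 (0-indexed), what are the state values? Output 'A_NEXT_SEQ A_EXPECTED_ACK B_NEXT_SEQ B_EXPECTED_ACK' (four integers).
After event 0: A_seq=1000 A_ack=297 B_seq=297 B_ack=1000
After event 1: A_seq=1000 A_ack=297 B_seq=450 B_ack=1000
After event 2: A_seq=1000 A_ack=297 B_seq=620 B_ack=1000
After event 3: A_seq=1000 A_ack=297 B_seq=620 B_ack=1000

1000 297 620 1000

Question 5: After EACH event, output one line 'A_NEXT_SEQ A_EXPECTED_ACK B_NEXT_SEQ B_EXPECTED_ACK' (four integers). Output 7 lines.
1000 297 297 1000
1000 297 450 1000
1000 297 620 1000
1000 297 620 1000
1000 620 620 1000
1000 818 818 1000
1000 818 818 1000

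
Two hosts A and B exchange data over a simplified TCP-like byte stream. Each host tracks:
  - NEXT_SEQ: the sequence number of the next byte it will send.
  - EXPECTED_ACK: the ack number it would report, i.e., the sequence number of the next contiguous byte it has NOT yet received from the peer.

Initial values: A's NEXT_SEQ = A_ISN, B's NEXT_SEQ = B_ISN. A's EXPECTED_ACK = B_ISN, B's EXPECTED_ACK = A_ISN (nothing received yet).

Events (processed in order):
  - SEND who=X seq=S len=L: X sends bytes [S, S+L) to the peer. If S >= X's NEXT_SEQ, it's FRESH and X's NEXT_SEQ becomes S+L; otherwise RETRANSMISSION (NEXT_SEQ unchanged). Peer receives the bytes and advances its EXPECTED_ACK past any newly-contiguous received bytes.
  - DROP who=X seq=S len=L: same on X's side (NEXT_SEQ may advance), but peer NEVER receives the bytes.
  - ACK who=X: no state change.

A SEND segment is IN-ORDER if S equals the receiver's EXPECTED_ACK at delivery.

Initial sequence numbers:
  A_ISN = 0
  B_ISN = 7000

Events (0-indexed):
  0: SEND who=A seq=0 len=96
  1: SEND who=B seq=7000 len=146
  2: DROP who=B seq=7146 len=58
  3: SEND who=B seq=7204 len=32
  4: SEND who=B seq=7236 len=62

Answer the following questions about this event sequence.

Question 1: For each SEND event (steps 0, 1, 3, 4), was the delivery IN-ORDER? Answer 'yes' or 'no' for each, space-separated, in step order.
Answer: yes yes no no

Derivation:
Step 0: SEND seq=0 -> in-order
Step 1: SEND seq=7000 -> in-order
Step 3: SEND seq=7204 -> out-of-order
Step 4: SEND seq=7236 -> out-of-order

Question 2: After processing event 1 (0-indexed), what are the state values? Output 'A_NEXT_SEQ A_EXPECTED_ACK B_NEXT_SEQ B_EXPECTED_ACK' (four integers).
After event 0: A_seq=96 A_ack=7000 B_seq=7000 B_ack=96
After event 1: A_seq=96 A_ack=7146 B_seq=7146 B_ack=96

96 7146 7146 96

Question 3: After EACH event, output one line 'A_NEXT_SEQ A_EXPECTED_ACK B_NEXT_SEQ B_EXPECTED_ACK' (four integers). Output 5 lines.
96 7000 7000 96
96 7146 7146 96
96 7146 7204 96
96 7146 7236 96
96 7146 7298 96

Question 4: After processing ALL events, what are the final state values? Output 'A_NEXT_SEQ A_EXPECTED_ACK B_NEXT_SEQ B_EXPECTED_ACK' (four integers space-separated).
Answer: 96 7146 7298 96

Derivation:
After event 0: A_seq=96 A_ack=7000 B_seq=7000 B_ack=96
After event 1: A_seq=96 A_ack=7146 B_seq=7146 B_ack=96
After event 2: A_seq=96 A_ack=7146 B_seq=7204 B_ack=96
After event 3: A_seq=96 A_ack=7146 B_seq=7236 B_ack=96
After event 4: A_seq=96 A_ack=7146 B_seq=7298 B_ack=96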